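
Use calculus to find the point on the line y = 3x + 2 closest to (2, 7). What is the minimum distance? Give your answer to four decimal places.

0.3162

Minimize D(x)^2 = (x - 2)^2 + (3x - 5)^2.
d/dx[D^2] = 2(x - 2) + 2·3·(3x - 5) = 0 ⇒ x = 17/10.
Then y = 71/10 and the distance is √(1/10) ≈ 0.3162.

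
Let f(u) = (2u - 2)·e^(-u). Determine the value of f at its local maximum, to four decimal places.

0.2707

f'(u) = 2·e^(-u) + (2u - 2)·(-1)·e^(-u) = (-2u + 4)·e^(-u). Since e^(-u) > 0, the only critical point is u = 2.
f''(2) has the same sign as -2 < 0, so this is a local maximum.
f(2) = (2)·e^(-2) ≈ 0.2707.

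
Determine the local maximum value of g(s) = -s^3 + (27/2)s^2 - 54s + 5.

-49

g'(s) = -3s^2 + 27s - 54 = 0 at s = 3, 6.
Second-derivative test with g''(s) = -6s + 27: g''(3) = 9 > 0 ⇒ local minimum; g''(6) = -9 < 0 ⇒ local maximum.
The local maximum is g(6) = -49.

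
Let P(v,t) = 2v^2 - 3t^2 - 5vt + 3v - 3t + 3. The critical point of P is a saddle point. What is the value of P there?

∂P/∂v = 4v - 5t + 3 = 0 and ∂P/∂t = -5v - 6t - 3 = 0, so (v, t) = (-33/49, 3/49).
The Hessian has P_{vv} = 4, P_{tt} = -6, P_{vt} = -5, giving D = -49 < 0, so the point is a saddle point.
P(-33/49, 3/49) = 93/49.

93/49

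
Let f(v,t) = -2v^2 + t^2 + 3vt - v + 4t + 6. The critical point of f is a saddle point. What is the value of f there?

∂f/∂v = -4v + 3t - 1 = 0 and ∂f/∂t = 3v + 2t + 4 = 0, so (v, t) = (-14/17, -13/17).
The Hessian has f_{vv} = -4, f_{tt} = 2, f_{vt} = 3, giving D = -17 < 0, so the point is a saddle point.
f(-14/17, -13/17) = 83/17.

83/17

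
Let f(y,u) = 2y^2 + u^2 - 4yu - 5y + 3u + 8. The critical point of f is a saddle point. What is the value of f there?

47/8

∂f/∂y = 4y - 4u - 5 = 0 and ∂f/∂u = -4y + 2u + 3 = 0, so (y, u) = (1/4, -1).
The Hessian has f_{yy} = 4, f_{uu} = 2, f_{yu} = -4, giving D = -8 < 0, so the point is a saddle point.
f(1/4, -1) = 47/8.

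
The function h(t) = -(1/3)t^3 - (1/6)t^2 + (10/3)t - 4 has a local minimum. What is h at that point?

Critical points: h'(t) = -t^2 - (1/3)t + 10/3 vanishes at t = -2, 5/3.
h''(t) = -2t - 1/3. h''(-2) = 11/3 > 0 ⇒ local minimum; h''(5/3) = -11/3 < 0 ⇒ local maximum.
The local minimum is h(-2) = -26/3.

-26/3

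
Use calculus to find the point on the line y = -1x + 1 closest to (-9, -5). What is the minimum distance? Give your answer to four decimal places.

10.6066

Minimize D(x)^2 = (x + 9)^2 + (-x + 6)^2.
d/dx[D^2] = 2(x + 9) + 2·(-1)·(-x + 6) = 0 ⇒ x = -3/2.
Then y = 5/2 and the distance is √(225/2) ≈ 10.6066.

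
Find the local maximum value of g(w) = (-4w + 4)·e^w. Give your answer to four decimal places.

4.0000

By the product rule, g'(w) = (-4w)·e^w. Since e^w > 0, the only critical point is w = 0.
g''(0) has the same sign as -4 < 0, so this is a local maximum.
g(0) = (4)·e^(0) ≈ 4.0000.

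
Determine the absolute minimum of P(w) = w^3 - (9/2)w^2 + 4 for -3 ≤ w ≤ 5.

-127/2

Differentiating, P'(w) = 3w^2 - 9w; which vanishes at w = 0 and w = 3.
Compare values at every candidate in [-3, 5]: P(-3) = -127/2,  P(0) = 4,  P(3) = -19/2,  P(5) = 33/2.
So the minimum is P(-3) = -127/2.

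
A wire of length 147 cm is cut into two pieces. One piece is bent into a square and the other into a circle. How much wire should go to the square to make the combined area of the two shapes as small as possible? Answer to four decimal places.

82.3346

Let x be the length used for the square. Square side x/4; circle radius (147−x)/(2π).
A(x) = (x/4)² + π·((147−x)/(2π))² = x²/16 + (147−x)²/(4π) for 0 ≤ x ≤ 147. A'(x) = x/8 − (147−x)/(2π) = 0 gives x = 4·147/(π+4) ≈ 82.3346.
A'' = 1/8 + 1/(2π) > 0, so this gives the minimum combined area; x ≈ 82.3346 cm to the square.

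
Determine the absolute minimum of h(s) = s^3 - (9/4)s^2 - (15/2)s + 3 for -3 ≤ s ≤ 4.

-87/4

Differentiating, h'(s) = 3s^2 - (9/2)s - 15/2; which vanishes at s = -1 and s = 5/2.
Evaluating at the critical points and endpoints: h(-3) = -87/4; h(-1) = 29/4; h(5/2) = -227/16; h(4) = 1.
The minimum over the interval is -87/4, attained at s = -3.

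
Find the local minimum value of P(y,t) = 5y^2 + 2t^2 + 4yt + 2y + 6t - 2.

∂P/∂y = 10y + 4t + 2 = 0 and ∂P/∂t = 4y + 4t + 6 = 0, so (y, t) = (2/3, -13/6).
The Hessian has P_{yy} = 10, P_{tt} = 4, P_{yt} = 4, giving D = 24 > 0 with P_{yy} > 0, so the point is a local minimum.
P(2/3, -13/6) = -47/6.

-47/6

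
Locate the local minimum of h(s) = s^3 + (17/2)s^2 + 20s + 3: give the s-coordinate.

-5/3

h'(s) = 3s^2 + 17s + 20. Setting h'(s) = 0 gives s ∈ {-4, -5/3}.
Since h''(s) = 6s + 17, we get h''(-4) = -7 < 0 ⇒ local maximum; h''(-5/3) = 7 > 0 ⇒ local minimum.
The local minimum is h(-5/3) = -613/54.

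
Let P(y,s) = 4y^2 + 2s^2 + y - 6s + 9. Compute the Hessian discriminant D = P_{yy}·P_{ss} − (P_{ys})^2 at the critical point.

∂P/∂y = 8y + 1 = 0 and ∂P/∂s = 4s - 6 = 0, so (y, s) = (-1/8, 3/2).
The Hessian has P_{yy} = 8, P_{ss} = 4, P_{ys} = 0, giving D = 32 > 0 with P_{yy} > 0, so the point is a local minimum.
D = (8)·(4) − (0)^2 = 32.

32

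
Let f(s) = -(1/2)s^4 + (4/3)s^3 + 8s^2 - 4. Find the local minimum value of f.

-4

f'(s) = -2s^3 + 4s^2 + 16s = 0 at s = -2, 0, 4.
Second-derivative test with f''(s) = -6s^2 + 8s + 16: f''(-2) = -24 < 0 ⇒ local maximum; f''(0) = 16 > 0 ⇒ local minimum; f''(4) = -48 < 0 ⇒ local maximum.
The local minimum is f(0) = -4.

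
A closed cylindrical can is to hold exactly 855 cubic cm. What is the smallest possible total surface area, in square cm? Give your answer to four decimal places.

498.6838

With radius r and height h, πr²h = 855 so h = 855/(πr²), and S(r) = 2πr² + 2πrh = 2πr² + 2·855/r.
S'(r) = 4πr − 2·855/r² = 0 ⇒ r³ = 855/(2π), so r ≈ 5.1435 and h = 2r ≈ 10.2871.
S''(r) = 4π + 4·855/r³ > 0, so this is the minimum; S ≈ 498.6838.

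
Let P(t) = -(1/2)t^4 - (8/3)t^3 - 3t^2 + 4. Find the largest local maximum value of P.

17/2

P'(t) = -2t^3 - 8t^2 - 6t = 0 at t = -3, -1, 0.
Second-derivative test with P''(t) = -6t^2 - 16t - 6: P''(-3) = -12 < 0 ⇒ local maximum; P''(-1) = 4 > 0 ⇒ local minimum; P''(0) = -6 < 0 ⇒ local maximum.
So the largest local maximum value is P(-3) = 17/2.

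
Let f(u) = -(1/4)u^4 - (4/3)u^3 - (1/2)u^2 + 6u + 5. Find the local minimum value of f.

f'(u) = -u^3 - 4u^2 - u + 6. Setting f'(u) = 0 gives u ∈ {-3, -2, 1}.
f''(u) = -3u^2 - 8u - 1. f''(-3) = -4 < 0 ⇒ local maximum; f''(-2) = 3 > 0 ⇒ local minimum; f''(1) = -12 < 0 ⇒ local maximum.
So the local minimum value is f(-2) = -7/3.

-7/3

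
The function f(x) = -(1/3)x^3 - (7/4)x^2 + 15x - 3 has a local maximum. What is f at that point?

881/48

f'(x) = -x^2 - (7/2)x + 15 = 0 at x = -6, 5/2.
Since f''(x) = -2x - 7/2, we get f''(-6) = 17/2 > 0 ⇒ local minimum; f''(5/2) = -17/2 < 0 ⇒ local maximum.
So the local maximum value is f(5/2) = 881/48.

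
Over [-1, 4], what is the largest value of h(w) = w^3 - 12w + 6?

22

h'(w) = 3w^2 - 12, whose only zero in [-1, 4] is w = 2.
Compare values at every candidate in [-1, 4]: h(-1) = 17,  h(2) = -10,  h(4) = 22.
The maximum over the interval is 22, attained at w = 4.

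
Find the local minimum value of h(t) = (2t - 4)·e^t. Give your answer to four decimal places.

-5.4366

h'(t) = 2·e^t + (2t - 4)·1·e^t = (2t - 2)·e^t. Since e^t > 0, the only critical point is t = 1.
h''(1) has the same sign as 2 > 0, so this is a local minimum.
h(1) = (-2)·e^(1) ≈ -5.4366.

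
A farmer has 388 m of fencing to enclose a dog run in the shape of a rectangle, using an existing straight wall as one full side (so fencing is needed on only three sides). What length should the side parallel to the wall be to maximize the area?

Let the sides perpendicular to the wall have length x and the parallel side y, so 2x + y = 388 and the area is A = xy = x(388 − 2x).
A'(x) = 388 − 4x = 0 gives x = 97, and A''(x) = −4 < 0 confirms a maximum.
Then y = 388 − 2·97 = 194 and A = 18818.

194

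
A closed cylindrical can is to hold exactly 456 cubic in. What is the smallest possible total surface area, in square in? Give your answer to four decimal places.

327.9627

With radius r and height h, πr²h = 456 so h = 456/(πr²), and S(r) = 2πr² + 2πrh = 2πr² + 2·456/r.
S'(r) = 4πr − 2·456/r² = 0 ⇒ r³ = 456/(2π), so r ≈ 4.1712 and h = 2r ≈ 8.3424.
S''(r) = 4π + 4·456/r³ > 0, so this is the minimum; S ≈ 327.9627.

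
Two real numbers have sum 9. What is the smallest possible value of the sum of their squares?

81/2

With a + b = 9, a^2 + b^2 = a^2 + (9 − a)^2.
The derivative 2a − 2(9 − a) = 4a − 18 vanishes at a = 9/2; second derivative 4 > 0, a minimum.
The minimum is 2·(9/2)^2 = 81/2.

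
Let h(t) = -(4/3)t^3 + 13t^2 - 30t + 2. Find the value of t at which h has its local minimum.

3/2

Critical points: h'(t) = -4t^2 + 26t - 30 vanishes at t = 3/2, 5.
Second-derivative test with h''(t) = -8t + 26: h''(3/2) = 14 > 0 ⇒ local minimum; h''(5) = -14 < 0 ⇒ local maximum.
Thus h has its local minimum at t = 3/2, with value -73/4.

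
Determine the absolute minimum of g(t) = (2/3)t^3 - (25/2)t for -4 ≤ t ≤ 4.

-125/6

Differentiating, g'(t) = 2t^2 - 25/2; which vanishes at t = -5/2 and t = 5/2.
Evaluating at the critical points and endpoints: g(-4) = 22/3, g(-5/2) = 125/6, g(5/2) = -125/6, g(4) = -22/3.
So the minimum is g(5/2) = -125/6.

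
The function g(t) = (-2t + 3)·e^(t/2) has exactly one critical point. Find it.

-1/2

g'(t) = (-2)·e^(t/2) + (-2t + 3)·(1/2)·e^(t/2) = (-t - 1/2)·e^(t/2). Since e^(t/2) > 0, the only critical point is t = -1/2.
g''(-1/2) has the same sign as -1 < 0, so this is a local maximum.
g(-1/2) = (4)·e^(-1/4) ≈ 3.1152.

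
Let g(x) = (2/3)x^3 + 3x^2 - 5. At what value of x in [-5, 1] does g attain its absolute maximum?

g'(x) = 2x^2 + 6x, which vanishes at x = -3 and x = 0.
Compare values at every candidate in [-5, 1]: g(-5) = -40/3,  g(-3) = 4,  g(0) = -5,  g(1) = -4/3.
The maximum over the interval is 4, attained at x = -3.

-3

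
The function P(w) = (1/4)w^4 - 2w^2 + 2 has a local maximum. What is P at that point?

Critical points: P'(w) = w^3 - 4w vanishes at w = -2, 0, 2.
P''(w) = 3w^2 - 4. P''(-2) = 8 > 0 ⇒ local minimum; P''(0) = -4 < 0 ⇒ local maximum; P''(2) = 8 > 0 ⇒ local minimum.
So the local maximum value is P(0) = 2.

2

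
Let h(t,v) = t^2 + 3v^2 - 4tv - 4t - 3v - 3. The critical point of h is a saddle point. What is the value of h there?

∂h/∂t = 2t - 4v - 4 = 0 and ∂h/∂v = -4t + 6v - 3 = 0, so (t, v) = (-9, -11/2).
The Hessian has h_{tt} = 2, h_{vv} = 6, h_{tv} = -4, giving D = -4 < 0, so the point is a saddle point.
h(-9, -11/2) = 93/4.

93/4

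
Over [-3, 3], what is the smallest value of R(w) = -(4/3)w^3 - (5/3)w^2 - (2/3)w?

-53

R'(w) = -4w^2 - (10/3)w - 2/3, which vanishes at w = -1/2 and w = -1/3.
Candidates: R(-3) = 23; R(-1/2) = 1/12; R(-1/3) = 7/81; R(3) = -53.
Hence the absolute minimum is -53 at w = 3.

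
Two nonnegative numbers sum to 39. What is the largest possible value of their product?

With x + y = 39, the product is P(x) = x(39 − x).
P'(x) = 39 − 2x = 0 gives x = 39/2; P'' = −2 < 0, so this is the maximum.
P = 39/2·39/2 = 1521/4.

1521/4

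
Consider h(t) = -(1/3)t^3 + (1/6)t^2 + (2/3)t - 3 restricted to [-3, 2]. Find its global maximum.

11/2

The derivative is -t^2 + (1/3)t + 2/3, which vanishes at t = -2/3 and t = 1.
Candidates: h(-3) = 11/2,  h(-2/3) = -265/81,  h(1) = -5/2,  h(2) = -11/3.
So the maximum is h(-3) = 11/2.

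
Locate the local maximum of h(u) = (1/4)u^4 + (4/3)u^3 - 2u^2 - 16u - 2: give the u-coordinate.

-2

Critical points: h'(u) = u^3 + 4u^2 - 4u - 16 vanishes at u = -4, -2, 2.
Second-derivative test with h''(u) = 3u^2 + 8u - 4: h''(-4) = 12 > 0 ⇒ local minimum; h''(-2) = -8 < 0 ⇒ local maximum; h''(2) = 24 > 0 ⇒ local minimum.
The local maximum is h(-2) = 46/3.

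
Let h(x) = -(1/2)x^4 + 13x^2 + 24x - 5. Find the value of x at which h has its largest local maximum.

h'(x) = -2x^3 + 26x + 24. Setting h'(x) = 0 gives x ∈ {-3, -1, 4}.
Second-derivative test with h''(x) = -6x^2 + 26: h''(-3) = -28 < 0 ⇒ local maximum; h''(-1) = 20 > 0 ⇒ local minimum; h''(4) = -70 < 0 ⇒ local maximum.
The largest local maximum is h(4) = 171.

4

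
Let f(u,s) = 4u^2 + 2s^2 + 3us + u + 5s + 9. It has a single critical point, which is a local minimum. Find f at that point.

120/23

∂f/∂u = 8u + 3s + 1 = 0 and ∂f/∂s = 3u + 4s + 5 = 0, so (u, s) = (11/23, -37/23).
The Hessian has f_{uu} = 8, f_{ss} = 4, f_{us} = 3, giving D = 23 > 0 with f_{uu} > 0, so the point is a local minimum.
f(11/23, -37/23) = 120/23.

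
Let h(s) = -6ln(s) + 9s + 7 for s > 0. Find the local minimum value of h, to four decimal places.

h'(s) = -6/s + 9 = 0 gives s = 2/3.
h''(s) = 6/s², which is positive for s > 0, so this is a local minimum.
h(2/3) = -6·ln(2/3) + 6 + 7 ≈ 15.4328.

15.4328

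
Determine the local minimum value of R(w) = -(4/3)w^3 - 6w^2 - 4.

-22

R'(w) = -4w^2 - 12w. Setting R'(w) = 0 gives w ∈ {-3, 0}.
Second-derivative test with R''(w) = -8w - 12: R''(-3) = 12 > 0 ⇒ local minimum; R''(0) = -12 < 0 ⇒ local maximum.
Thus R has its local minimum at w = -3, with value -22.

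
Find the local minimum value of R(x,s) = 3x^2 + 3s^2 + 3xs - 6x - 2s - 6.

∂R/∂x = 6x + 3s - 6 = 0 and ∂R/∂s = 3x + 6s - 2 = 0, so (x, s) = (10/9, -2/9).
The Hessian has R_{xx} = 6, R_{ss} = 6, R_{xs} = 3, giving D = 27 > 0 with R_{xx} > 0, so the point is a local minimum.
R(10/9, -2/9) = -82/9.

-82/9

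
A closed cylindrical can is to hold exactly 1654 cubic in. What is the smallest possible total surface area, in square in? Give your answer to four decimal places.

With radius r and height h, πr²h = 1654 so h = 1654/(πr²), and S(r) = 2πr² + 2πrh = 2πr² + 2·1654/r.
S'(r) = 4πr − 2·1654/r² = 0 ⇒ r³ = 1654/(2π), so r ≈ 6.4089 and h = 2r ≈ 12.8179.
S''(r) = 4π + 4·1654/r³ > 0, so this is the minimum; S ≈ 774.2328.

774.2328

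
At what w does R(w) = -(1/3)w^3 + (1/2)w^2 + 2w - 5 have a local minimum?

-1

Critical points: R'(w) = -w^2 + w + 2 vanishes at w = -1, 2.
Since R''(w) = -2w + 1, we get R''(-1) = 3 > 0 ⇒ local minimum; R''(2) = -3 < 0 ⇒ local maximum.
So the local minimum value is R(-1) = -37/6.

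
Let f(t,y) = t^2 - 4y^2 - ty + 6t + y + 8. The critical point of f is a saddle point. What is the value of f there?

-1/17

∂f/∂t = 2t - y + 6 = 0 and ∂f/∂y = -t - 8y + 1 = 0, so (t, y) = (-47/17, 8/17).
The Hessian has f_{tt} = 2, f_{yy} = -8, f_{ty} = -1, giving D = -17 < 0, so the point is a saddle point.
f(-47/17, 8/17) = -1/17.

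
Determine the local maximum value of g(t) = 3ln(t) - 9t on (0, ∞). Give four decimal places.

-6.2958

g'(t) = 3/t − 9 = 0 gives t = 1/3.
g''(t) = -3/t², which is negative for t > 0, so this is a local maximum.
g(1/3) = 3·ln(1/3) - 3 ≈ -6.2958.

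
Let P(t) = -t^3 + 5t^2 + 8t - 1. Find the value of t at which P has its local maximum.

4

P'(t) = -3t^2 + 10t + 8 = 0 at t = -2/3, 4.
Since P''(t) = -6t + 10, we get P''(-2/3) = 14 > 0 ⇒ local minimum; P''(4) = -14 < 0 ⇒ local maximum.
The local maximum is P(4) = 47.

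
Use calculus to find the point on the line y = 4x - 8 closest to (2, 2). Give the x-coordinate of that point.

42/17

Minimize D(x)^2 = (x - 2)^2 + (4x - 10)^2.
d/dx[D^2] = 2(x - 2) + 2·4·(4x - 10) = 0 ⇒ x = 42/17.
Then y = 32/17 and the distance is √(4/17) ≈ 0.4851.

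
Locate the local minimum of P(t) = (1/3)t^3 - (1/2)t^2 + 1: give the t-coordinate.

1

P'(t) = t^2 - t. Setting P'(t) = 0 gives t ∈ {0, 1}.
Since P''(t) = 2t - 1, we get P''(0) = -1 < 0 ⇒ local maximum; P''(1) = 1 > 0 ⇒ local minimum.
The local minimum is P(1) = 5/6.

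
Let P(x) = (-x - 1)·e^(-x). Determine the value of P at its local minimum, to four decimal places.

P'(x) = (-1)·e^(-x) + (-x - 1)·(-1)·e^(-x) = (x)·e^(-x). Since e^(-x) > 0, the only critical point is x = 0.
P''(0) has the same sign as 1 > 0, so this is a local minimum.
P(0) = (-1)·e^(0) ≈ -1.0000.

-1.0000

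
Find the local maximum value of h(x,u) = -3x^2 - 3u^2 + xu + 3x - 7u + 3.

∂h/∂x = -6x + u + 3 = 0 and ∂h/∂u = x - 6u - 7 = 0, so (x, u) = (11/35, -39/35).
The Hessian has h_{xx} = -6, h_{uu} = -6, h_{xu} = 1, giving D = 35 > 0 with h_{xx} < 0, so the point is a local maximum.
h(11/35, -39/35) = 258/35.

258/35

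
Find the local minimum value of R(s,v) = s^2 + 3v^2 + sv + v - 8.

-89/11

∂R/∂s = 2s + v = 0 and ∂R/∂v = s + 6v + 1 = 0, so (s, v) = (1/11, -2/11).
The Hessian has R_{ss} = 2, R_{vv} = 6, R_{sv} = 1, giving D = 11 > 0 with R_{ss} > 0, so the point is a local minimum.
R(1/11, -2/11) = -89/11.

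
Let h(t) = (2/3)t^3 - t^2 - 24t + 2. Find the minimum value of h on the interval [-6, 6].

The derivative is 2t^2 - 2t - 24, which vanishes at t = -3 and t = 4.
Compare values at every candidate in [-6, 6]: h(-6) = -34, h(-3) = 47, h(4) = -202/3, h(6) = -34.
So the minimum is h(4) = -202/3.

-202/3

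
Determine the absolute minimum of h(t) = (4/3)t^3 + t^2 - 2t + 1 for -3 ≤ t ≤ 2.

The derivative is 4t^2 + 2t - 2, which vanishes at t = -1 and t = 1/2.
Candidates: h(-3) = -20; h(-1) = 8/3; h(1/2) = 5/12; h(2) = 35/3.
Hence the absolute minimum is -20 at t = -3.

-20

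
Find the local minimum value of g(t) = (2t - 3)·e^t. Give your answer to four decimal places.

g'(t) = 2·e^t + (2t - 3)·1·e^t = (2t - 1)·e^t. Since e^t > 0, the only critical point is t = 1/2.
g''(1/2) has the same sign as 2 > 0, so this is a local minimum.
g(1/2) = (-2)·e^(1/2) ≈ -3.2974.

-3.2974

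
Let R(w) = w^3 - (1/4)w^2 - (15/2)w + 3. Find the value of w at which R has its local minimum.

5/3

R'(w) = 3w^2 - (1/2)w - 15/2. Setting R'(w) = 0 gives w ∈ {-3/2, 5/3}.
Second-derivative test with R''(w) = 6w - 1/2: R''(-3/2) = -19/2 < 0 ⇒ local maximum; R''(5/3) = 19/2 > 0 ⇒ local minimum.
The local minimum is R(5/3) = -601/108.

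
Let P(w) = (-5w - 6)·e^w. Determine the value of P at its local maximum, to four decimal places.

0.5540

By the product rule, P'(w) = (-5w - 11)·e^w. Since e^w > 0, the only critical point is w = -11/5.
P''(-11/5) has the same sign as -5 < 0, so this is a local maximum.
P(-11/5) = (5)·e^(-11/5) ≈ 0.5540.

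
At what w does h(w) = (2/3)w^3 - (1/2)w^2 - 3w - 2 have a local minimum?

3/2

h'(w) = 2w^2 - w - 3 = 0 at w = -1, 3/2.
h''(w) = 4w - 1. h''(-1) = -5 < 0 ⇒ local maximum; h''(3/2) = 5 > 0 ⇒ local minimum.
So the local minimum value is h(3/2) = -43/8.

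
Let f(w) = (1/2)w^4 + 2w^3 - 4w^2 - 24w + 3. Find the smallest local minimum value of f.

-37

f'(w) = 2w^3 + 6w^2 - 8w - 24 = 0 at w = -3, -2, 2.
Since f''(w) = 6w^2 + 12w - 8, we get f''(-3) = 10 > 0 ⇒ local minimum; f''(-2) = -8 < 0 ⇒ local maximum; f''(2) = 40 > 0 ⇒ local minimum.
So the smallest local minimum value is f(2) = -37.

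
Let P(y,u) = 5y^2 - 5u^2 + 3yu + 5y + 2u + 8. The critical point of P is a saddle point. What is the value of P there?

∂P/∂y = 10y + 3u + 5 = 0 and ∂P/∂u = 3y - 10u + 2 = 0, so (y, u) = (-56/109, 5/109).
The Hessian has P_{yy} = 10, P_{uu} = -10, P_{yu} = 3, giving D = -109 < 0, so the point is a saddle point.
P(-56/109, 5/109) = 737/109.

737/109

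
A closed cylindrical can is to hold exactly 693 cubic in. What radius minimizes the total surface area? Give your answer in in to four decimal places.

With radius r and height h, πr²h = 693 so h = 693/(πr²), and S(r) = 2πr² + 2πrh = 2πr² + 2·693/r.
S'(r) = 4πr − 2·693/r² = 0 ⇒ r³ = 693/(2π), so r ≈ 4.7957 and h = 2r ≈ 9.5914.
S''(r) = 4π + 4·693/r³ > 0, so this is the minimum; S ≈ 433.5142.

4.7957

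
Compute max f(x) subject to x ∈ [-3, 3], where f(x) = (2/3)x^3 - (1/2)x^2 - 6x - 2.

Differentiating, f'(x) = 2x^2 - x - 6; which vanishes at x = -3/2 and x = 2.
Candidates: f(-3) = -13/2; f(-3/2) = 29/8; f(2) = -32/3; f(3) = -13/2.
Hence the absolute maximum is 29/8 at x = -3/2.

29/8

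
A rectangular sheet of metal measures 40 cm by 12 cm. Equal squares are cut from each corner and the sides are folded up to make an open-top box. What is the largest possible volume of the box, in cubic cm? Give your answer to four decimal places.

616.6930

With cut size x, the volume is V(x) = x(40 − 2x)(12 − 2x) for 0 < x < 6.
V'(x) = 12x^2 − 208x + 480. Setting V'(x) = 0 gives x ≈ 2.7412 (the root in (0, 6)).
V''(x) = 24x − 208 is negative there, so this is the maximum; V ≈ 616.6930.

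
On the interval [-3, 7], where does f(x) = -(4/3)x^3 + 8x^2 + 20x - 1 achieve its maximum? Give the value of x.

5

f'(x) = -4x^2 + 16x + 20, which vanishes at x = -1 and x = 5.
Evaluating at the critical points and endpoints: f(-3) = 47, f(-1) = -35/3, f(5) = 397/3, f(7) = 221/3.
Hence the absolute maximum is 397/3 at x = 5.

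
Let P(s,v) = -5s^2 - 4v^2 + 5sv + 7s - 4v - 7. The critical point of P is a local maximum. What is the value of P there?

-249/55

∂P/∂s = -10s + 5v + 7 = 0 and ∂P/∂v = 5s - 8v - 4 = 0, so (s, v) = (36/55, -1/11).
The Hessian has P_{ss} = -10, P_{vv} = -8, P_{sv} = 5, giving D = 55 > 0 with P_{ss} < 0, so the point is a local maximum.
P(36/55, -1/11) = -249/55.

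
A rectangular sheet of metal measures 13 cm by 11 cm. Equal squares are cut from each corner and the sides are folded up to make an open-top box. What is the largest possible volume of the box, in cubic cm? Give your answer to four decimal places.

With cut size x, the volume is V(x) = x(13 − 2x)(11 − 2x) for 0 < x < 5.5.
V'(x) = 12x^2 − 96x + 143. Setting V'(x) = 0 gives x ≈ 1.9793 (the root in (0, 5.5)).
V''(x) = 24x − 96 is negative there, so this is the maximum; V ≈ 126.0104.

126.0104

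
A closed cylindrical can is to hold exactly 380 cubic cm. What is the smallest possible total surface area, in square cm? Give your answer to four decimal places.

290.4270

With radius r and height h, πr²h = 380 so h = 380/(πr²), and S(r) = 2πr² + 2πrh = 2πr² + 2·380/r.
S'(r) = 4πr − 2·380/r² = 0 ⇒ r³ = 380/(2π), so r ≈ 3.9253 and h = 2r ≈ 7.8505.
S''(r) = 4π + 4·380/r³ > 0, so this is the minimum; S ≈ 290.4270.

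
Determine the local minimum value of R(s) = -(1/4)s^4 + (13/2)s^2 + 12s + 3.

-11/4

Critical points: R'(s) = -s^3 + 13s + 12 vanishes at s = -3, -1, 4.
R''(s) = -3s^2 + 13. R''(-3) = -14 < 0 ⇒ local maximum; R''(-1) = 10 > 0 ⇒ local minimum; R''(4) = -35 < 0 ⇒ local maximum.
So the local minimum value is R(-1) = -11/4.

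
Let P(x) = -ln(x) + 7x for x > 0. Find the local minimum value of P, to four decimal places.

2.9459

P'(x) = -1/x + 7 = 0 gives x = 1/7.
P''(x) = 1/x², which is positive for x > 0, so this is a local minimum.
P(1/7) = -1·ln(1/7) + 1 ≈ 2.9459.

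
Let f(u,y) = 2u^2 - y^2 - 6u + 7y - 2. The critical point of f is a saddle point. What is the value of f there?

23/4

∂f/∂u = 4u - 6 = 0 and ∂f/∂y = -2y + 7 = 0, so (u, y) = (3/2, 7/2).
The Hessian has f_{uu} = 4, f_{yy} = -2, f_{uy} = 0, giving D = -8 < 0, so the point is a saddle point.
f(3/2, 7/2) = 23/4.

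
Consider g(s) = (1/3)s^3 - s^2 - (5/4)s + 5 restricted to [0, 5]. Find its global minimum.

5/6

Differentiating, g'(s) = s^2 - 2s - 5/4; whose only zero in [0, 5] is s = 5/2.
Candidates: g(0) = 5; g(5/2) = 5/6; g(5) = 185/12.
So the minimum is g(5/2) = 5/6.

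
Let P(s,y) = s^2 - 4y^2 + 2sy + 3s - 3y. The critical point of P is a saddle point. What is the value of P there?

-9/20

∂P/∂s = 2s + 2y + 3 = 0 and ∂P/∂y = 2s - 8y - 3 = 0, so (s, y) = (-9/10, -3/5).
The Hessian has P_{ss} = 2, P_{yy} = -8, P_{sy} = 2, giving D = -20 < 0, so the point is a saddle point.
P(-9/10, -3/5) = -9/20.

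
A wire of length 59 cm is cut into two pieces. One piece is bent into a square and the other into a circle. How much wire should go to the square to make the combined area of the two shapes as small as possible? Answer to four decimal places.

33.0459

Let x be the length used for the square. Square side x/4; circle radius (59−x)/(2π).
A(x) = (x/4)² + π·((59−x)/(2π))² = x²/16 + (59−x)²/(4π) for 0 ≤ x ≤ 59. A'(x) = x/8 − (59−x)/(2π) = 0 gives x = 4·59/(π+4) ≈ 33.0459.
A'' = 1/8 + 1/(2π) > 0, so this gives the minimum combined area; x ≈ 33.0459 cm to the square.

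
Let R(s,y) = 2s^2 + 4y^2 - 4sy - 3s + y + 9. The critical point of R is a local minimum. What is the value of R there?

59/8

∂R/∂s = 4s - 4y - 3 = 0 and ∂R/∂y = -4s + 8y + 1 = 0, so (s, y) = (5/4, 1/2).
The Hessian has R_{ss} = 4, R_{yy} = 8, R_{sy} = -4, giving D = 16 > 0 with R_{ss} > 0, so the point is a local minimum.
R(5/4, 1/2) = 59/8.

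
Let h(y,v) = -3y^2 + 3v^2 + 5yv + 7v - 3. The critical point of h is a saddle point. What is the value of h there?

∂h/∂y = -6y + 5v = 0 and ∂h/∂v = 5y + 6v + 7 = 0, so (y, v) = (-35/61, -42/61).
The Hessian has h_{yy} = -6, h_{vv} = 6, h_{yv} = 5, giving D = -61 < 0, so the point is a saddle point.
h(-35/61, -42/61) = -330/61.

-330/61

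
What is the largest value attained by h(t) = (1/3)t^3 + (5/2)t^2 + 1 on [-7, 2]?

h'(t) = t^2 + 5t, which vanishes at t = -5 and t = 0.
Candidates: h(-7) = 55/6,  h(-5) = 131/6,  h(0) = 1,  h(2) = 41/3.
So the maximum is h(-5) = 131/6.

131/6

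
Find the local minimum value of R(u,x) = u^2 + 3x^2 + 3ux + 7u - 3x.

∂R/∂u = 2u + 3x + 7 = 0 and ∂R/∂x = 3u + 6x - 3 = 0, so (u, x) = (-17, 9).
The Hessian has R_{uu} = 2, R_{xx} = 6, R_{ux} = 3, giving D = 3 > 0 with R_{uu} > 0, so the point is a local minimum.
R(-17, 9) = -73.

-73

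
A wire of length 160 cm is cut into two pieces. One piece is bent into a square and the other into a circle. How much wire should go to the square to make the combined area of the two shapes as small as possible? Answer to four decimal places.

89.6159

Let x be the length used for the square. Square side x/4; circle radius (160−x)/(2π).
A(x) = (x/4)² + π·((160−x)/(2π))² = x²/16 + (160−x)²/(4π) for 0 ≤ x ≤ 160. A'(x) = x/8 − (160−x)/(2π) = 0 gives x = 4·160/(π+4) ≈ 89.6159.
A'' = 1/8 + 1/(2π) > 0, so this gives the minimum combined area; x ≈ 89.6159 cm to the square.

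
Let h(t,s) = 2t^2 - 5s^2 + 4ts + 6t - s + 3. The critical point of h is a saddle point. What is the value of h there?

1/4

∂h/∂t = 4t + 4s + 6 = 0 and ∂h/∂s = 4t - 10s - 1 = 0, so (t, s) = (-1, -1/2).
The Hessian has h_{tt} = 4, h_{ss} = -10, h_{ts} = 4, giving D = -56 < 0, so the point is a saddle point.
h(-1, -1/2) = 1/4.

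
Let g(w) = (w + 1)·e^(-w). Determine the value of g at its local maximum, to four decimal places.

1.0000

By the product rule, g'(w) = (-w)·e^(-w). Since e^(-w) > 0, the only critical point is w = 0.
g''(0) has the same sign as -1 < 0, so this is a local maximum.
g(0) = (1)·e^(0) ≈ 1.0000.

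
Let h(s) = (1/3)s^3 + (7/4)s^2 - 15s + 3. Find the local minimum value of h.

-881/48

h'(s) = s^2 + (7/2)s - 15. Setting h'(s) = 0 gives s ∈ {-6, 5/2}.
Second-derivative test with h''(s) = 2s + 7/2: h''(-6) = -17/2 < 0 ⇒ local maximum; h''(5/2) = 17/2 > 0 ⇒ local minimum.
So the local minimum value is h(5/2) = -881/48.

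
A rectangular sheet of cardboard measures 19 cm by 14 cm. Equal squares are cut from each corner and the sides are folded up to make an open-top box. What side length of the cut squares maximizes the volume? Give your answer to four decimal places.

With cut size x, the volume is V(x) = x(19 − 2x)(14 − 2x) for 0 < x < 7.
V'(x) = 12x^2 − 132x + 266. Setting V'(x) = 0 gives x ≈ 2.6569 (the root in (0, 7)).
V''(x) = 24x − 132 is negative there, so this is the maximum; V ≈ 315.8551.

2.6569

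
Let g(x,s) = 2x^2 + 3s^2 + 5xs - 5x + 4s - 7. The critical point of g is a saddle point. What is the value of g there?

200

∂g/∂x = 4x + 5s - 5 = 0 and ∂g/∂s = 5x + 6s + 4 = 0, so (x, s) = (-50, 41).
The Hessian has g_{xx} = 4, g_{ss} = 6, g_{xs} = 5, giving D = -1 < 0, so the point is a saddle point.
g(-50, 41) = 200.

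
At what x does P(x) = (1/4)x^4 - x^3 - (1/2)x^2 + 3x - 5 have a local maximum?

1

Critical points: P'(x) = x^3 - 3x^2 - x + 3 vanishes at x = -1, 1, 3.
P''(x) = 3x^2 - 6x - 1. P''(-1) = 8 > 0 ⇒ local minimum; P''(1) = -4 < 0 ⇒ local maximum; P''(3) = 8 > 0 ⇒ local minimum.
Thus P has its local maximum at x = 1, with value -13/4.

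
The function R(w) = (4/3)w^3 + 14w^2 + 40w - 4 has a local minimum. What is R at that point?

R'(w) = 4w^2 + 28w + 40 = 0 at w = -5, -2.
Second-derivative test with R''(w) = 8w + 28: R''(-5) = -12 < 0 ⇒ local maximum; R''(-2) = 12 > 0 ⇒ local minimum.
So the local minimum value is R(-2) = -116/3.

-116/3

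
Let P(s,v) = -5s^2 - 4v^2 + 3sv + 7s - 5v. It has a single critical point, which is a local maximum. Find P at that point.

∂P/∂s = -10s + 3v + 7 = 0 and ∂P/∂v = 3s - 8v - 5 = 0, so (s, v) = (41/71, -29/71).
The Hessian has P_{ss} = -10, P_{vv} = -8, P_{sv} = 3, giving D = 71 > 0 with P_{ss} < 0, so the point is a local maximum.
P(41/71, -29/71) = 216/71.

216/71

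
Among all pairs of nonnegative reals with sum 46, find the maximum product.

529

With x + y = 46, the product is P(x) = x(46 − x).
P'(x) = 46 − 2x = 0 gives x = 23; P'' = −2 < 0, so this is the maximum.
P = 23·23 = 529.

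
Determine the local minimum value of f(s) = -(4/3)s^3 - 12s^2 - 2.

-146

Critical points: f'(s) = -4s^2 - 24s vanishes at s = -6, 0.
Since f''(s) = -8s - 24, we get f''(-6) = 24 > 0 ⇒ local minimum; f''(0) = -24 < 0 ⇒ local maximum.
Thus f has its local minimum at s = -6, with value -146.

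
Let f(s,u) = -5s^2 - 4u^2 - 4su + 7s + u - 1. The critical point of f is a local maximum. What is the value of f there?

∂f/∂s = -10s - 4u + 7 = 0 and ∂f/∂u = -4s - 8u + 1 = 0, so (s, u) = (13/16, -9/32).
The Hessian has f_{ss} = -10, f_{uu} = -8, f_{su} = -4, giving D = 64 > 0 with f_{ss} < 0, so the point is a local maximum.
f(13/16, -9/32) = 109/64.

109/64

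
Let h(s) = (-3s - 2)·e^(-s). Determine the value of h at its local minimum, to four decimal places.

-2.1496

By the product rule, h'(s) = (3s - 1)·e^(-s). Since e^(-s) > 0, the only critical point is s = 1/3.
h''(1/3) has the same sign as 3 > 0, so this is a local minimum.
h(1/3) = (-3)·e^(-1/3) ≈ -2.1496.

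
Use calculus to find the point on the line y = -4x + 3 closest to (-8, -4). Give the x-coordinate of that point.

Minimize D(x)^2 = (x + 8)^2 + (-4x + 7)^2.
d/dx[D^2] = 2(x + 8) + 2·(-4)·(-4x + 7) = 0 ⇒ x = 20/17.
Then y = -29/17 and the distance is √(1521/17) ≈ 9.4589.

20/17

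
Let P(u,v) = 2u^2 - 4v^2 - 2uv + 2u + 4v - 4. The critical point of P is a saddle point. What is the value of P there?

∂P/∂u = 4u - 2v + 2 = 0 and ∂P/∂v = -2u - 8v + 4 = 0, so (u, v) = (-2/9, 5/9).
The Hessian has P_{uu} = 4, P_{vv} = -8, P_{uv} = -2, giving D = -36 < 0, so the point is a saddle point.
P(-2/9, 5/9) = -28/9.

-28/9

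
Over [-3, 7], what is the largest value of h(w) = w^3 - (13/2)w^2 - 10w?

Differentiating, h'(w) = 3w^2 - 13w - 10; which vanishes at w = -2/3 and w = 5.
Candidates: h(-3) = -111/2; h(-2/3) = 94/27; h(5) = -175/2; h(7) = -91/2.
So the maximum is h(-2/3) = 94/27.

94/27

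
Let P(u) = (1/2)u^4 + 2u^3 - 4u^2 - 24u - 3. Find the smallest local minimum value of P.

-43

P'(u) = 2u^3 + 6u^2 - 8u - 24. Setting P'(u) = 0 gives u ∈ {-3, -2, 2}.
Since P''(u) = 6u^2 + 12u - 8, we get P''(-3) = 10 > 0 ⇒ local minimum; P''(-2) = -8 < 0 ⇒ local maximum; P''(2) = 40 > 0 ⇒ local minimum.
The smallest local minimum is P(2) = -43.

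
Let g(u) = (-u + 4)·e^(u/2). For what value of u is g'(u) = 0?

By the product rule, g'(u) = (-(1/2)u + 1)·e^(u/2). Since e^(u/2) > 0, the only critical point is u = 2.
g''(2) has the same sign as -1/2 < 0, so this is a local maximum.
g(2) = (2)·e^(1) ≈ 5.4366.

2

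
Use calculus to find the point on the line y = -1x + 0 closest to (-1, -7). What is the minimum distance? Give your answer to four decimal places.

Minimize D(x)^2 = (x + 1)^2 + (-x + 7)^2.
d/dx[D^2] = 2(x + 1) + 2·(-1)·(-x + 7) = 0 ⇒ x = 3.
Then y = -3 and the distance is √(32) ≈ 5.6569.

5.6569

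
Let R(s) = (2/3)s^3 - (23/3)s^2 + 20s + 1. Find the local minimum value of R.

-11

R'(s) = 2s^2 - (46/3)s + 20. Setting R'(s) = 0 gives s ∈ {5/3, 6}.
Second-derivative test with R''(s) = 4s - 46/3: R''(5/3) = -26/3 < 0 ⇒ local maximum; R''(6) = 26/3 > 0 ⇒ local minimum.
The local minimum is R(6) = -11.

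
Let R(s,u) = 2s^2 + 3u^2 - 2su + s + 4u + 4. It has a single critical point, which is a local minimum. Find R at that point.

∂R/∂s = 4s - 2u + 1 = 0 and ∂R/∂u = -2s + 6u + 4 = 0, so (s, u) = (-7/10, -9/10).
The Hessian has R_{ss} = 4, R_{uu} = 6, R_{su} = -2, giving D = 20 > 0 with R_{ss} > 0, so the point is a local minimum.
R(-7/10, -9/10) = 37/20.

37/20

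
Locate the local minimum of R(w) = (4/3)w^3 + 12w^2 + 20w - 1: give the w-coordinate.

-1

Critical points: R'(w) = 4w^2 + 24w + 20 vanishes at w = -5, -1.
Second-derivative test with R''(w) = 8w + 24: R''(-5) = -16 < 0 ⇒ local maximum; R''(-1) = 16 > 0 ⇒ local minimum.
Thus R has its local minimum at w = -1, with value -31/3.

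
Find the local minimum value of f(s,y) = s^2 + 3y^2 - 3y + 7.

25/4

∂f/∂s = 2s = 0 and ∂f/∂y = 6y - 3 = 0, so (s, y) = (0, 1/2).
The Hessian has f_{ss} = 2, f_{yy} = 6, f_{sy} = 0, giving D = 12 > 0 with f_{ss} > 0, so the point is a local minimum.
f(0, 1/2) = 25/4.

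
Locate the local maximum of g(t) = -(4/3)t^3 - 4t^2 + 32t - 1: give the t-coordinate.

2

g'(t) = -4t^2 - 8t + 32 = 0 at t = -4, 2.
g''(t) = -8t - 8. g''(-4) = 24 > 0 ⇒ local minimum; g''(2) = -24 < 0 ⇒ local maximum.
Thus g has its local maximum at t = 2, with value 109/3.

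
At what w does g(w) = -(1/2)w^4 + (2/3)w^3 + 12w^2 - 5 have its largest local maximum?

g'(w) = -2w^3 + 2w^2 + 24w. Setting g'(w) = 0 gives w ∈ {-3, 0, 4}.
Second-derivative test with g''(w) = -6w^2 + 4w + 24: g''(-3) = -42 < 0 ⇒ local maximum; g''(0) = 24 > 0 ⇒ local minimum; g''(4) = -56 < 0 ⇒ local maximum.
So the largest local maximum value is g(4) = 305/3.

4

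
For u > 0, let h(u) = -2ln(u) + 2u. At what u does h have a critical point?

1

h'(u) = -2/u + 2 = 0 gives u = 1.
h''(u) = 2/u², which is positive for u > 0, so this is a local minimum.
h(1) = -2·ln(1) + 2 ≈ 2.0000.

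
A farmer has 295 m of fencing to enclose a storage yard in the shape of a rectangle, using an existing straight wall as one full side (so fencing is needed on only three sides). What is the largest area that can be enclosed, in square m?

Let the sides perpendicular to the wall have length x and the parallel side y, so 2x + y = 295 and the area is A = xy = x(295 − 2x).
A'(x) = 295 − 4x = 0 gives x = 295/4, and A''(x) = −4 < 0 confirms a maximum.
Then y = 295 − 2·295/4 = 295/2 and A = 87025/8.

87025/8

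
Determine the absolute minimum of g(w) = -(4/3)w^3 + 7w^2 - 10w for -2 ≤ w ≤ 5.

The derivative is -4w^2 + 14w - 10, which vanishes at w = 1 and w = 5/2.
Evaluating at the critical points and endpoints: g(-2) = 176/3; g(1) = -13/3; g(5/2) = -25/12; g(5) = -125/3.
Hence the absolute minimum is -125/3 at w = 5.

-125/3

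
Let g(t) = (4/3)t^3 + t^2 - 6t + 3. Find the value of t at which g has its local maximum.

Critical points: g'(t) = 4t^2 + 2t - 6 vanishes at t = -3/2, 1.
g''(t) = 8t + 2. g''(-3/2) = -10 < 0 ⇒ local maximum; g''(1) = 10 > 0 ⇒ local minimum.
Thus g has its local maximum at t = -3/2, with value 39/4.

-3/2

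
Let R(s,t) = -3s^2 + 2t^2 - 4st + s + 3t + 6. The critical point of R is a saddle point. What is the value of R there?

227/40

∂R/∂s = -6s - 4t + 1 = 0 and ∂R/∂t = -4s + 4t + 3 = 0, so (s, t) = (2/5, -7/20).
The Hessian has R_{ss} = -6, R_{tt} = 4, R_{st} = -4, giving D = -40 < 0, so the point is a saddle point.
R(2/5, -7/20) = 227/40.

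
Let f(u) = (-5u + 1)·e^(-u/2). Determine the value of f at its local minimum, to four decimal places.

f'(u) = (-5)·e^(-u/2) + (-5u + 1)·(-1/2)·e^(-u/2) = ((5/2)u - 11/2)·e^(-u/2). Since e^(-u/2) > 0, the only critical point is u = 11/5.
f''(11/5) has the same sign as 5/2 > 0, so this is a local minimum.
f(11/5) = (-10)·e^(-11/10) ≈ -3.3287.

-3.3287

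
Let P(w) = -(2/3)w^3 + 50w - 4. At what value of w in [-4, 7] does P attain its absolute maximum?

Differentiating, P'(w) = -2w^2 + 50; whose only zero in [-4, 7] is w = 5.
Candidates: P(-4) = -484/3, P(5) = 488/3, P(7) = 352/3.
The maximum over the interval is 488/3, attained at w = 5.

5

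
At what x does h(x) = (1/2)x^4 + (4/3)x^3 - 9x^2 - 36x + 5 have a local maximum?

-2

Critical points: h'(x) = 2x^3 + 4x^2 - 18x - 36 vanishes at x = -3, -2, 3.
Since h''(x) = 6x^2 + 8x - 18, we get h''(-3) = 12 > 0 ⇒ local minimum; h''(-2) = -10 < 0 ⇒ local maximum; h''(3) = 60 > 0 ⇒ local minimum.
So the local maximum value is h(-2) = 115/3.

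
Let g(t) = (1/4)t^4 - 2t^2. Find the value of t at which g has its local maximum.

g'(t) = t^3 - 4t. Setting g'(t) = 0 gives t ∈ {-2, 0, 2}.
g''(t) = 3t^2 - 4. g''(-2) = 8 > 0 ⇒ local minimum; g''(0) = -4 < 0 ⇒ local maximum; g''(2) = 8 > 0 ⇒ local minimum.
So the local maximum value is g(0) = 0.

0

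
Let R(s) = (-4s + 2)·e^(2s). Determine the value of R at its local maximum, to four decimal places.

By the product rule, R'(s) = (-8s)·e^(2s). Since e^(2s) > 0, the only critical point is s = 0.
R''(0) has the same sign as -8 < 0, so this is a local maximum.
R(0) = (2)·e^(0) ≈ 2.0000.

2.0000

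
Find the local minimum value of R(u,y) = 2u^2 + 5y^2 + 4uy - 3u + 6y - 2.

∂R/∂u = 4u + 4y - 3 = 0 and ∂R/∂y = 4u + 10y + 6 = 0, so (u, y) = (9/4, -3/2).
The Hessian has R_{uu} = 4, R_{yy} = 10, R_{uy} = 4, giving D = 24 > 0 with R_{uu} > 0, so the point is a local minimum.
R(9/4, -3/2) = -79/8.

-79/8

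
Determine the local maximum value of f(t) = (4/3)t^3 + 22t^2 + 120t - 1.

-217

f'(t) = 4t^2 + 44t + 120. Setting f'(t) = 0 gives t ∈ {-6, -5}.
Second-derivative test with f''(t) = 8t + 44: f''(-6) = -4 < 0 ⇒ local maximum; f''(-5) = 4 > 0 ⇒ local minimum.
Thus f has its local maximum at t = -6, with value -217.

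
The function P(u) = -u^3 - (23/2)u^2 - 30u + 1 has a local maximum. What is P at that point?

1279/54

Critical points: P'(u) = -3u^2 - 23u - 30 vanishes at u = -6, -5/3.
Second-derivative test with P''(u) = -6u - 23: P''(-6) = 13 > 0 ⇒ local minimum; P''(-5/3) = -13 < 0 ⇒ local maximum.
The local maximum is P(-5/3) = 1279/54.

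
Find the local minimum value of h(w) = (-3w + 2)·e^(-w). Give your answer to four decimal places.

By the product rule, h'(w) = (3w - 5)·e^(-w). Since e^(-w) > 0, the only critical point is w = 5/3.
h''(5/3) has the same sign as 3 > 0, so this is a local minimum.
h(5/3) = (-3)·e^(-5/3) ≈ -0.5666.

-0.5666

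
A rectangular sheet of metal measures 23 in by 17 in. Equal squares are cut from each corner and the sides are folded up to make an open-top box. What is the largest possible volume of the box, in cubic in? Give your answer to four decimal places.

563.0933

With cut size x, the volume is V(x) = x(23 − 2x)(17 − 2x) for 0 < x < 8.5.
V'(x) = 12x^2 − 160x + 391. Setting V'(x) = 0 gives x ≈ 3.2227 (the root in (0, 8.5)).
V''(x) = 24x − 160 is negative there, so this is the maximum; V ≈ 563.0933.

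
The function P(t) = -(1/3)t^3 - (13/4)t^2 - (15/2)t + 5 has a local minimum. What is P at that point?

P'(t) = -t^2 - (13/2)t - 15/2 = 0 at t = -5, -3/2.
Since P''(t) = -2t - 13/2, we get P''(-5) = 7/2 > 0 ⇒ local minimum; P''(-3/2) = -7/2 < 0 ⇒ local maximum.
So the local minimum value is P(-5) = 35/12.

35/12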